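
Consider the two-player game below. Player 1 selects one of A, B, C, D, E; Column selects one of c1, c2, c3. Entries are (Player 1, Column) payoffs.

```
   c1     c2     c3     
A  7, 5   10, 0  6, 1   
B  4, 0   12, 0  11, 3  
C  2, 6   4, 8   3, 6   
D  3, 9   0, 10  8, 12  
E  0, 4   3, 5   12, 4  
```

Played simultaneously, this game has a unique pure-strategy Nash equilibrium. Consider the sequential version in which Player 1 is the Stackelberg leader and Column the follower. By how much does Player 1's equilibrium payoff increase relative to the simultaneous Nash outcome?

Backward induction with Player 1 moving first.
- A: Column compares 5, 0, 1 and picks c1; Player 1 would get 7.
- B: Column compares 0, 0, 3 and picks c3; Player 1 would get 11.
- C: Column compares 6, 8, 6 and picks c2; Player 1 would get 4.
- D: Column compares 9, 10, 12 and picks c3; Player 1 would get 8.
- E: Column compares 4, 5, 4 and picks c2; Player 1 would get 3.
Player 1's induced payoffs are 7, 11, 4, 8, 3, so Player 1 commits to B. Subgame-perfect outcome: (B, c3) with payoffs (11, 3).
Under simultaneous play:
Player 1's best replies: c1→A; c2→B; c3→E.
Column's best replies: A→c1; B→c3; C→c2; D→c3; E→c2.
The unique mutual best reply is (A, c1), giving (7, 5).
Player 1's commitment gain: 11 − 7 = 4.

4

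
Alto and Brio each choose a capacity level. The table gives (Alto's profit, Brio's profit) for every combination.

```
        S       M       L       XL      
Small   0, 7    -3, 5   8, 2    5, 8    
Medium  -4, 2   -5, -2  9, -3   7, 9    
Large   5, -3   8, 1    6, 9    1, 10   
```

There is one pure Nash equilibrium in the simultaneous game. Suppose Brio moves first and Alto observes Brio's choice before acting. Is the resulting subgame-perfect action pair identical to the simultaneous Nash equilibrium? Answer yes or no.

yes

Alto best-responds to each possible Brio move:
- S → Alto plays Large (best of 0, -4, 5); Brio gets -3.
- M → Alto plays Large (best of -3, -5, 8); Brio gets 1.
- L → Alto plays Medium (best of 8, 9, 6); Brio gets -3.
- XL → Alto plays Medium (best of 5, 7, 1); Brio gets 9.
Brio's induced payoffs are -3, 1, -3, 9, so Brio commits to XL. Subgame-perfect outcome: (Medium, XL) with payoffs (7, 9).
For the simultaneous game, intersect best replies.
Alto's best replies: S→Large; M→Large; L→Medium; XL→Medium.
Brio's best replies: Small→XL; Medium→XL; Large→XL.
Only (Medium, XL) has each player best-responding; Nash payoffs (7, 9).
Sequential outcome (Medium, XL) coincides with the Nash profile (Medium, XL).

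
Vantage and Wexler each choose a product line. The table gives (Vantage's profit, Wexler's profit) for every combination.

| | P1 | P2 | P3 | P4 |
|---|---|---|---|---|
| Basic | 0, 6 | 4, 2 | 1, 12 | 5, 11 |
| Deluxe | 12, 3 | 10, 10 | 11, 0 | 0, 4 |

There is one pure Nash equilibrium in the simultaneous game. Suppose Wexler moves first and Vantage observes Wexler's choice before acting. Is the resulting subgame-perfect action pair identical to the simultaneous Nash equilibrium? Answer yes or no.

no

Work backward from Vantage's decision.
- P1: BR = Deluxe, leader payoff 3.
- P2: BR = Deluxe, leader payoff 10.
- P3: BR = Deluxe, leader payoff 0.
- P4: BR = Basic, leader payoff 11.
Maximizing over 3, 10, 0, 11, Wexler chooses P4. Subgame-perfect outcome: (Basic, P4) with payoffs (5, 11).
For the simultaneous game, intersect best replies.
Vantage's best replies: P1→Deluxe; P2→Deluxe; P3→Deluxe; P4→Basic.
Wexler's best replies: Basic→P3; Deluxe→P2.
The unique mutual best reply is (Deluxe, P2), giving (10, 10).
Sequential outcome (Basic, P4) differs from the Nash profile (Deluxe, P2).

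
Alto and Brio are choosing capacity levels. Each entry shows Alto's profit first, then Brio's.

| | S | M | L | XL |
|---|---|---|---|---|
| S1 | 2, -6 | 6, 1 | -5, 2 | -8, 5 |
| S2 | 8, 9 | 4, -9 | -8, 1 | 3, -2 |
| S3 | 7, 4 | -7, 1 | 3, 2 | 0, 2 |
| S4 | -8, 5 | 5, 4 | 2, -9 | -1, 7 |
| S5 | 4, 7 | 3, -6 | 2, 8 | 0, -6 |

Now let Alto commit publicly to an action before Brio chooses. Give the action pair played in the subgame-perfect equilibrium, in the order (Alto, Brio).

Solve by backward induction (Alto leads).
- S1: BR = XL, leader payoff -8.
- S2: BR = S, leader payoff 8.
- S3: BR = S, leader payoff 7.
- S4: BR = XL, leader payoff -1.
- S5: BR = L, leader payoff 2.
Maximizing over -8, 8, 7, -1, 2, Alto chooses S2. Subgame-perfect outcome: (S2, S) with payoffs (8, 9).

(S2, S)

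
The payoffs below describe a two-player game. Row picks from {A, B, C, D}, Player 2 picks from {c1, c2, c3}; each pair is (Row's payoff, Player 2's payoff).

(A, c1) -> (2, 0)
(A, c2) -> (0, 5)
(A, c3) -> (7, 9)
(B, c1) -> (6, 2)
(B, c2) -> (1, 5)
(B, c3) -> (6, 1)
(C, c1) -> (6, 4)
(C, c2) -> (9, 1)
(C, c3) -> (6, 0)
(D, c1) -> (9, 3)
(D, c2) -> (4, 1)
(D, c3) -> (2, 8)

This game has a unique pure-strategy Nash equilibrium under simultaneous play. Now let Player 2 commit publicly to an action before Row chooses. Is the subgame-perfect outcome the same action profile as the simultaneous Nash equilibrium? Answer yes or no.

yes

Backward induction with Player 2 moving first.
- c1 → Row plays D (best of 2, 6, 6, 9); Player 2 gets 3.
- c2 → Row plays C (best of 0, 1, 9, 4); Player 2 gets 1.
- c3 → Row plays A (best of 7, 6, 6, 2); Player 2 gets 9.
Player 2's induced payoffs are 3, 1, 9, so Player 2 commits to c3. Subgame-perfect outcome: (A, c3) with payoffs (7, 9).
Under simultaneous play:
Row's best replies: c1→D; c2→C; c3→A.
Player 2's best replies: A→c3; B→c2; C→c1; D→c3.
Only (A, c3) has each player best-responding; Nash payoffs (7, 9).
Sequential outcome (A, c3) coincides with the Nash profile (A, c3).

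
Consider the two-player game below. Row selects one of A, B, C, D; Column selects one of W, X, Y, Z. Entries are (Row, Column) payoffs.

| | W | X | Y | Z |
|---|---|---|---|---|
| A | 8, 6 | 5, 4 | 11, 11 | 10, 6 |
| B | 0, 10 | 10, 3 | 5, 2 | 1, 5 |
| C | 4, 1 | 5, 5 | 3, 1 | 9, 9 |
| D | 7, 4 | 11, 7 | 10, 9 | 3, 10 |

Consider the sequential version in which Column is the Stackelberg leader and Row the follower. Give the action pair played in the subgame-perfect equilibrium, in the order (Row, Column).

(A, Y)

Solve by backward induction (Column leads).
- W: BR = A, leader payoff 6.
- X: BR = D, leader payoff 7.
- Y: BR = A, leader payoff 11.
- Z: BR = A, leader payoff 6.
Among 6, 7, 11, 6, the best is 11 at Y. Subgame-perfect outcome: (A, Y) with payoffs (11, 11).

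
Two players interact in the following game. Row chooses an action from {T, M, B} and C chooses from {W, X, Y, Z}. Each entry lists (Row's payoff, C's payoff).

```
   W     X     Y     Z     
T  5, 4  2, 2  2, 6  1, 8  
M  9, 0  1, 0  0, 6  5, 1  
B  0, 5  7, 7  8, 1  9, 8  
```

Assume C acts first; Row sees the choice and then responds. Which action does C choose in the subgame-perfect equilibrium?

Work backward from Row's decision.
- W → Row plays M (best of 5, 9, 0); C gets 0.
- X → Row plays B (best of 2, 1, 7); C gets 7.
- Y → Row plays B (best of 2, 0, 8); C gets 1.
- Z → Row plays B (best of 1, 5, 9); C gets 8.
Among 0, 7, 1, 8, the best is 8 at Z. Subgame-perfect outcome: (B, Z) with payoffs (9, 8).

Z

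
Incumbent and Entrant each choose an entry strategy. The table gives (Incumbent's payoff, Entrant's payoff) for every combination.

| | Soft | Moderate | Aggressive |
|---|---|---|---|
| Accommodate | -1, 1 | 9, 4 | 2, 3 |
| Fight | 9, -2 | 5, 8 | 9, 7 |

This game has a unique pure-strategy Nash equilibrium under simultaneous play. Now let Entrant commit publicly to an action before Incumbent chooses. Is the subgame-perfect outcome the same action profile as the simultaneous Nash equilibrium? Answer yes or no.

Work backward from Incumbent's decision.
- Soft: BR = Fight, leader payoff -2.
- Moderate: BR = Accommodate, leader payoff 4.
- Aggressive: BR = Fight, leader payoff 7.
Maximizing over -2, 4, 7, Entrant chooses Aggressive. Subgame-perfect outcome: (Fight, Aggressive) with payoffs (9, 7).
Under simultaneous play:
Incumbent's best replies: Soft→Fight; Moderate→Accommodate; Aggressive→Fight.
Entrant's best replies: Accommodate→Moderate; Fight→Moderate.
Only (Accommodate, Moderate) has each player best-responding; Nash payoffs (9, 4).
Sequential outcome (Fight, Aggressive) differs from the Nash profile (Accommodate, Moderate).

no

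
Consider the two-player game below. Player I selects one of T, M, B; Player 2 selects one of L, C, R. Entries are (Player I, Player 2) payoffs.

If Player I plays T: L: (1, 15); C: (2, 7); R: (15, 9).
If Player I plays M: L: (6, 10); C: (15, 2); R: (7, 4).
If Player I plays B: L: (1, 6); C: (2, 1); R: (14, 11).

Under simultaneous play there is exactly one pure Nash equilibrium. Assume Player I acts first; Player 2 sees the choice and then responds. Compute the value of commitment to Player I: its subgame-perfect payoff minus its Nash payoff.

Backward induction with Player I moving first.
- T: Player 2 compares 15, 7, 9 and picks L; Player I would get 1.
- M: Player 2 compares 10, 2, 4 and picks L; Player I would get 6.
- B: Player 2 compares 6, 1, 11 and picks R; Player I would get 14.
Player I's induced payoffs are 1, 6, 14, so Player I commits to B. Subgame-perfect outcome: (B, R) with payoffs (14, 11).
For the simultaneous game, intersect best replies.
Player I's best replies: L→M; C→M; R→T.
Player 2's best replies: T→L; M→L; B→R.
The unique mutual best reply is (M, L), giving (6, 10).
Player I's commitment gain: 14 − 6 = 8.

8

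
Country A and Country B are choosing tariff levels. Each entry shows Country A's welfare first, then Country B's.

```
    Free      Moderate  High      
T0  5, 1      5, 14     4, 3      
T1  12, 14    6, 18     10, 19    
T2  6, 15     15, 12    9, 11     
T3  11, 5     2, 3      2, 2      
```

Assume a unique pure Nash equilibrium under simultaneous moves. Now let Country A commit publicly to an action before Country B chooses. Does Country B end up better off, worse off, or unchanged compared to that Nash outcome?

Country B best-responds to each possible Country A move:
- T0: Country B compares 1, 14, 3 and picks Moderate; Country A would get 5.
- T1: Country B compares 14, 18, 19 and picks High; Country A would get 10.
- T2: Country B compares 15, 12, 11 and picks Free; Country A would get 6.
- T3: Country B compares 5, 3, 2 and picks Free; Country A would get 11.
Among 5, 10, 6, 11, the best is 11 at T3. Subgame-perfect outcome: (T3, Free) with payoffs (11, 5).
For the simultaneous game, intersect best replies.
Country A's best replies: Free→T1; Moderate→T2; High→T1.
Country B's best replies: T0→Moderate; T1→High; T2→Free; T3→Free.
Only (T1, High) has each player best-responding; Nash payoffs (10, 19).
Country B earns 5 sequentially versus 19 at the Nash outcome: worse off.

worse off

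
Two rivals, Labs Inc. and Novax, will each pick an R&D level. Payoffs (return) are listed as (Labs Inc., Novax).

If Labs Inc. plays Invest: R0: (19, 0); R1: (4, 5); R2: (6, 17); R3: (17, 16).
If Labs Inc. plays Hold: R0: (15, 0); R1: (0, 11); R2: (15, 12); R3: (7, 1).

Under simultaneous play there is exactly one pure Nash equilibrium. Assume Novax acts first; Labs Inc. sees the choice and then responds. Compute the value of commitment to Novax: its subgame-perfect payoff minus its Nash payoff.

Labs Inc. best-responds to each possible Novax move:
- R0: Labs Inc. compares 19, 15 and picks Invest; Novax would get 0.
- R1: Labs Inc. compares 4, 0 and picks Invest; Novax would get 5.
- R2: Labs Inc. compares 6, 15 and picks Hold; Novax would get 12.
- R3: Labs Inc. compares 17, 7 and picks Invest; Novax would get 16.
Among 0, 5, 12, 16, the best is 16 at R3. Subgame-perfect outcome: (Invest, R3) with payoffs (17, 16).
Now find the simultaneous Nash equilibrium.
Labs Inc.'s best replies: R0→Invest; R1→Invest; R2→Hold; R3→Invest.
Novax's best replies: Invest→R2; Hold→R2.
The unique mutual best reply is (Hold, R2), giving (15, 12).
Novax's commitment gain: 16 − 12 = 4.

4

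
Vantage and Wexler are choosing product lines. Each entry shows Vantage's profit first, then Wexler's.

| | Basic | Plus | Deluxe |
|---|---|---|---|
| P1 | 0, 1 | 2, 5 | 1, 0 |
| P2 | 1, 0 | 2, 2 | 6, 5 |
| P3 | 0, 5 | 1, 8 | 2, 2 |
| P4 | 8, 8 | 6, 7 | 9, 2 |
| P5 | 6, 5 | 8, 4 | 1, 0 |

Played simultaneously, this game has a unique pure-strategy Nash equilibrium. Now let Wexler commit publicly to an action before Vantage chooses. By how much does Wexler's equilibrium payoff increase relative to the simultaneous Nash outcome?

Backward induction with Wexler moving first.
- Basic: Vantage compares 0, 1, 0, 8, 6 and picks P4; Wexler would get 8.
- Plus: Vantage compares 2, 2, 1, 6, 8 and picks P5; Wexler would get 4.
- Deluxe: Vantage compares 1, 6, 2, 9, 1 and picks P4; Wexler would get 2.
Wexler's induced payoffs are 8, 4, 2, so Wexler commits to Basic. Subgame-perfect outcome: (P4, Basic) with payoffs (8, 8).
Now find the simultaneous Nash equilibrium.
Vantage's best replies: Basic→P4; Plus→P5; Deluxe→P4.
Wexler's best replies: P1→Plus; P2→Deluxe; P3→Plus; P4→Basic; P5→Basic.
Only (P4, Basic) has each player best-responding; Nash payoffs (8, 8).
Wexler's commitment gain: 8 − 8 = 0.

0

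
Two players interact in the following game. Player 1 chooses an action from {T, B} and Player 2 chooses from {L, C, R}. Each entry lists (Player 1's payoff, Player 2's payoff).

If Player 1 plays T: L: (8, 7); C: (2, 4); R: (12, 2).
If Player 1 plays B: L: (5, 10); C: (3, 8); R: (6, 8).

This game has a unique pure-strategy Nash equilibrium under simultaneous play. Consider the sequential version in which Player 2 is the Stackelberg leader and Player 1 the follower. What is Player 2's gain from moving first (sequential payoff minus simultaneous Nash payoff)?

1

Solve by backward induction (Player 2 leads).
- L → Player 1 plays T (best of 8, 5); Player 2 gets 7.
- C → Player 1 plays B (best of 2, 3); Player 2 gets 8.
- R → Player 1 plays T (best of 12, 6); Player 2 gets 2.
Among 7, 8, 2, the best is 8 at C. Subgame-perfect outcome: (B, C) with payoffs (3, 8).
For the simultaneous game, intersect best replies.
Player 1's best replies: L→T; C→B; R→T.
Player 2's best replies: T→L; B→L.
The unique mutual best reply is (T, L), giving (8, 7).
Player 2's commitment gain: 8 − 7 = 1.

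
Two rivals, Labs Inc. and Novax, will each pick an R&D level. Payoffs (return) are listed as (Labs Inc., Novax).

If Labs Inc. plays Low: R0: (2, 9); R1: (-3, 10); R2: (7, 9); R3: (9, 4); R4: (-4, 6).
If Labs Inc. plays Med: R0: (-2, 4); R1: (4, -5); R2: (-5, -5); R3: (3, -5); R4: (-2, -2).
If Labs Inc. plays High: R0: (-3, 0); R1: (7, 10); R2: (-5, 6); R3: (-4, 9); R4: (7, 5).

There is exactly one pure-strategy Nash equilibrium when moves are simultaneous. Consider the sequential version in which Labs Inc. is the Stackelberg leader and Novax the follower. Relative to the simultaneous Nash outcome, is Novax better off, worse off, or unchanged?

unchanged

Work backward from Novax's decision.
- Low: BR = R1, leader payoff -3.
- Med: BR = R0, leader payoff -2.
- High: BR = R1, leader payoff 7.
Among -3, -2, 7, the best is 7 at High. Subgame-perfect outcome: (High, R1) with payoffs (7, 10).
Now find the simultaneous Nash equilibrium.
Labs Inc.'s best replies: R0→Low; R1→High; R2→Low; R3→Low; R4→High.
Novax's best replies: Low→R1; Med→R0; High→R1.
Only (High, R1) has each player best-responding; Nash payoffs (7, 10).
Novax earns 10 sequentially versus 10 at the Nash outcome: unchanged.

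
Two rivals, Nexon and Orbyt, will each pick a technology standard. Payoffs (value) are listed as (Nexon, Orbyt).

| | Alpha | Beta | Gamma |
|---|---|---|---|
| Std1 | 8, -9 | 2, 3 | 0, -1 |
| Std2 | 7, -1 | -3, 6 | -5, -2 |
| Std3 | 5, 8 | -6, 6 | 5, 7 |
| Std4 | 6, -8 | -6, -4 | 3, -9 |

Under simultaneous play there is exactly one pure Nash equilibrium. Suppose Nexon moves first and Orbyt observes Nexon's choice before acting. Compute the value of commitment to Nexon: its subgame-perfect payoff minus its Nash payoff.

Backward induction with Nexon moving first.
- Std1: BR = Beta, leader payoff 2.
- Std2: BR = Beta, leader payoff -3.
- Std3: BR = Alpha, leader payoff 5.
- Std4: BR = Beta, leader payoff -6.
Nexon's induced payoffs are 2, -3, 5, -6, so Nexon commits to Std3. Subgame-perfect outcome: (Std3, Alpha) with payoffs (5, 8).
Now find the simultaneous Nash equilibrium.
Nexon's best replies: Alpha→Std1; Beta→Std1; Gamma→Std3.
Orbyt's best replies: Std1→Beta; Std2→Beta; Std3→Alpha; Std4→Beta.
Only (Std1, Beta) has each player best-responding; Nash payoffs (2, 3).
Nexon's commitment gain: 5 − 2 = 3.

3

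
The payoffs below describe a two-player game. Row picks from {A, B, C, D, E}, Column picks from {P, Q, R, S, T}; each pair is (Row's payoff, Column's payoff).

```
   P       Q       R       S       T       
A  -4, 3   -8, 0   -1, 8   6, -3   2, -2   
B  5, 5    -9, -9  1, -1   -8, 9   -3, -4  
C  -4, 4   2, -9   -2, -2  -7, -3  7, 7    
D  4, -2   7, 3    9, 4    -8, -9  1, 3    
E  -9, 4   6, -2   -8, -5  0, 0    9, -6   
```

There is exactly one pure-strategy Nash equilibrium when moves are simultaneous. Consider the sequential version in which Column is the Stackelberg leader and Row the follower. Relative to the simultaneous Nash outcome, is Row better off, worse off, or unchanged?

worse off

Backward induction with Column moving first.
- P: BR = B, leader payoff 5.
- Q: BR = D, leader payoff 3.
- R: BR = D, leader payoff 4.
- S: BR = A, leader payoff -3.
- T: BR = E, leader payoff -6.
Column's induced payoffs are 5, 3, 4, -3, -6, so Column commits to P. Subgame-perfect outcome: (B, P) with payoffs (5, 5).
Now find the simultaneous Nash equilibrium.
Row's best replies: P→B; Q→D; R→D; S→A; T→E.
Column's best replies: A→R; B→S; C→T; D→R; E→P.
The unique mutual best reply is (D, R), giving (9, 4).
Row earns 5 sequentially versus 9 at the Nash outcome: worse off.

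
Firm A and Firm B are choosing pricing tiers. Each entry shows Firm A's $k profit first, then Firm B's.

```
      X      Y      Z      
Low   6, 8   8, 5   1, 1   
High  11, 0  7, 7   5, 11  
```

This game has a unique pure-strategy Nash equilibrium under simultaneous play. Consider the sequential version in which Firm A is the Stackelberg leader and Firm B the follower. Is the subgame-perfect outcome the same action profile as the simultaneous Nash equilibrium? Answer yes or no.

no

Firm B best-responds to each possible Firm A move:
- Low: BR = X, leader payoff 6.
- High: BR = Z, leader payoff 5.
Among 6, 5, the best is 6 at Low. Subgame-perfect outcome: (Low, X) with payoffs (6, 8).
Now find the simultaneous Nash equilibrium.
Firm A's best replies: X→High; Y→Low; Z→High.
Firm B's best replies: Low→X; High→Z.
The unique mutual best reply is (High, Z), giving (5, 11).
Sequential outcome (Low, X) differs from the Nash profile (High, Z).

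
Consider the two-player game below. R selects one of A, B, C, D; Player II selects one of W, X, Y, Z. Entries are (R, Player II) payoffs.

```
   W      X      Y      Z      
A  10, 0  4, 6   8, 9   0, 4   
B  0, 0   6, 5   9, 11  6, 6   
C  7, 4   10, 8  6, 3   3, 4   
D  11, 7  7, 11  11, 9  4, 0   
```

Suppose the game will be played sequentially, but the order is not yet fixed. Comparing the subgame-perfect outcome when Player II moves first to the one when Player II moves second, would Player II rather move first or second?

first

If R leads: Player II's best replies are A→Y, B→Y, C→X, D→X; R's induced payoffs 8, 9, 10, 7; outcome (C, X), payoffs (10, 8).
If Player II leads: R's best replies are W→D, X→C, Y→D, Z→B; Player II's induced payoffs 7, 8, 9, 6; outcome (D, Y), payoffs (11, 9).
Player II gets 9 moving first and 8 moving second, so Player II prefers to move first.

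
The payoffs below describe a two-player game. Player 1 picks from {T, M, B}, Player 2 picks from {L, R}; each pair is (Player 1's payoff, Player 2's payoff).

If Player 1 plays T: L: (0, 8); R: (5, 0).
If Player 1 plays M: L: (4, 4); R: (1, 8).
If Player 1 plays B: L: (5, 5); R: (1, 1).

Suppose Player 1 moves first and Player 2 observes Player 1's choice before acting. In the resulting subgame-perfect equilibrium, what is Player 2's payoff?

5

Player 2 best-responds to each possible Player 1 move:
- T → Player 2 plays L (best of 8, 0); Player 1 gets 0.
- M → Player 2 plays R (best of 4, 8); Player 1 gets 1.
- B → Player 2 plays L (best of 5, 1); Player 1 gets 5.
Maximizing over 0, 1, 5, Player 1 chooses B. Subgame-perfect outcome: (B, L) with payoffs (5, 5).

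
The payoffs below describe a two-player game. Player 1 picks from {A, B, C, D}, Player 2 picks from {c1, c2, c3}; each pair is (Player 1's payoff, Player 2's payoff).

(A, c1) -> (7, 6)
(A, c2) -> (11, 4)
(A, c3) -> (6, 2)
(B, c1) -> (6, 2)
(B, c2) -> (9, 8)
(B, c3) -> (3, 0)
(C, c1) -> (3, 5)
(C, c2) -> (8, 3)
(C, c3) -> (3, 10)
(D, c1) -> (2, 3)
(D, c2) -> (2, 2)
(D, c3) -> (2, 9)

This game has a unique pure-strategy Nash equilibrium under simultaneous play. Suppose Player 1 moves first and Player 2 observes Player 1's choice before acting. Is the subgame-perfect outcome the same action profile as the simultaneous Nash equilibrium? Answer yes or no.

Backward induction with Player 1 moving first.
- A: Player 2 compares 6, 4, 2 and picks c1; Player 1 would get 7.
- B: Player 2 compares 2, 8, 0 and picks c2; Player 1 would get 9.
- C: Player 2 compares 5, 3, 10 and picks c3; Player 1 would get 3.
- D: Player 2 compares 3, 2, 9 and picks c3; Player 1 would get 2.
Maximizing over 7, 9, 3, 2, Player 1 chooses B. Subgame-perfect outcome: (B, c2) with payoffs (9, 8).
For the simultaneous game, intersect best replies.
Player 1's best replies: c1→A; c2→A; c3→A.
Player 2's best replies: A→c1; B→c2; C→c3; D→c3.
The unique mutual best reply is (A, c1), giving (7, 6).
Sequential outcome (B, c2) differs from the Nash profile (A, c1).

no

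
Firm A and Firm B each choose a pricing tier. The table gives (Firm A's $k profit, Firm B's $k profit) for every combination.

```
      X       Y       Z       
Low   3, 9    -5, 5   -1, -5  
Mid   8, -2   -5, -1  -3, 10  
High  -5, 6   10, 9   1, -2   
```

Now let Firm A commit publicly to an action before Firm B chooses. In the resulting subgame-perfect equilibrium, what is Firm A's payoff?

10

Backward induction with Firm A moving first.
- Low: BR = X, leader payoff 3.
- Mid: BR = Z, leader payoff -3.
- High: BR = Y, leader payoff 10.
Among 3, -3, 10, the best is 10 at High. Subgame-perfect outcome: (High, Y) with payoffs (10, 9).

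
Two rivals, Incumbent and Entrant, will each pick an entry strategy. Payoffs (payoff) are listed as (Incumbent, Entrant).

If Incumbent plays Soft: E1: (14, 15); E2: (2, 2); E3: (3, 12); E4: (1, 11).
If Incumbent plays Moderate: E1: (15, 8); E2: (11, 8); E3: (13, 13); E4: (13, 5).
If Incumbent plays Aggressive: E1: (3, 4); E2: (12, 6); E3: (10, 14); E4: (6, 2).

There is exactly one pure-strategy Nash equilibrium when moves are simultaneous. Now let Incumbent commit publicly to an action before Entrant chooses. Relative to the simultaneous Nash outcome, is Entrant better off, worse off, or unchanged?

Entrant best-responds to each possible Incumbent move:
- Soft → Entrant plays E1 (best of 15, 2, 12, 11); Incumbent gets 14.
- Moderate → Entrant plays E3 (best of 8, 8, 13, 5); Incumbent gets 13.
- Aggressive → Entrant plays E3 (best of 4, 6, 14, 2); Incumbent gets 10.
Incumbent's induced payoffs are 14, 13, 10, so Incumbent commits to Soft. Subgame-perfect outcome: (Soft, E1) with payoffs (14, 15).
Now find the simultaneous Nash equilibrium.
Incumbent's best replies: E1→Moderate; E2→Aggressive; E3→Moderate; E4→Moderate.
Entrant's best replies: Soft→E1; Moderate→E3; Aggressive→E3.
The unique mutual best reply is (Moderate, E3), giving (13, 13).
Entrant earns 15 sequentially versus 13 at the Nash outcome: better off.

better off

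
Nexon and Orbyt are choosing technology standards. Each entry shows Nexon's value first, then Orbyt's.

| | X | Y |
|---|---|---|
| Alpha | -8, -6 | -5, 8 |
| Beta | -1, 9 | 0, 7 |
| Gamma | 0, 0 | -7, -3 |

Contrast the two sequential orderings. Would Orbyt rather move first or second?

If Nexon leads: Orbyt's best replies are Alpha→Y, Beta→X, Gamma→X; Nexon's induced payoffs -5, -1, 0; outcome (Gamma, X), payoffs (0, 0).
If Orbyt leads: Nexon's best replies are X→Gamma, Y→Beta; Orbyt's induced payoffs 0, 7; outcome (Beta, Y), payoffs (0, 7).
Orbyt gets 7 moving first and 0 moving second, so Orbyt prefers to move first.

first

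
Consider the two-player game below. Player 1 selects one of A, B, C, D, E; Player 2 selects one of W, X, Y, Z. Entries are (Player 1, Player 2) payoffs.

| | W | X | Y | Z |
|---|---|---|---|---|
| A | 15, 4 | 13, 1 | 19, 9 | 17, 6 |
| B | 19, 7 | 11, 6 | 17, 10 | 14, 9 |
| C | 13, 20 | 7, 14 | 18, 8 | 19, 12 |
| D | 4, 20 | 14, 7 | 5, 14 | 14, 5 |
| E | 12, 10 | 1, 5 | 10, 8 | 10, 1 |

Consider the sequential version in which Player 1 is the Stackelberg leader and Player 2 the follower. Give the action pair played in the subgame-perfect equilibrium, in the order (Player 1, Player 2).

Solve by backward induction (Player 1 leads).
- A: BR = Y, leader payoff 19.
- B: BR = Y, leader payoff 17.
- C: BR = W, leader payoff 13.
- D: BR = W, leader payoff 4.
- E: BR = W, leader payoff 12.
Among 19, 17, 13, 4, 12, the best is 19 at A. Subgame-perfect outcome: (A, Y) with payoffs (19, 9).

(A, Y)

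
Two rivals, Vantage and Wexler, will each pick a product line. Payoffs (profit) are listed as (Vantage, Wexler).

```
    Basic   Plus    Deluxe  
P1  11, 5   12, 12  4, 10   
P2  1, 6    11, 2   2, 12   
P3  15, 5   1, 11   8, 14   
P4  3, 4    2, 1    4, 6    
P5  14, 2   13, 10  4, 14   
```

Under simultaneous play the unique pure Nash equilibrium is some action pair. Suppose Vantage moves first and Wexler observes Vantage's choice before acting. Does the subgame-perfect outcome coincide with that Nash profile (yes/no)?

Solve by backward induction (Vantage leads).
- P1 → Wexler plays Plus (best of 5, 12, 10); Vantage gets 12.
- P2 → Wexler plays Deluxe (best of 6, 2, 12); Vantage gets 2.
- P3 → Wexler plays Deluxe (best of 5, 11, 14); Vantage gets 8.
- P4 → Wexler plays Deluxe (best of 4, 1, 6); Vantage gets 4.
- P5 → Wexler plays Deluxe (best of 2, 10, 14); Vantage gets 4.
Maximizing over 12, 2, 8, 4, 4, Vantage chooses P1. Subgame-perfect outcome: (P1, Plus) with payoffs (12, 12).
For the simultaneous game, intersect best replies.
Vantage's best replies: Basic→P3; Plus→P5; Deluxe→P3.
Wexler's best replies: P1→Plus; P2→Deluxe; P3→Deluxe; P4→Deluxe; P5→Deluxe.
The unique mutual best reply is (P3, Deluxe), giving (8, 14).
Sequential outcome (P1, Plus) differs from the Nash profile (P3, Deluxe).

no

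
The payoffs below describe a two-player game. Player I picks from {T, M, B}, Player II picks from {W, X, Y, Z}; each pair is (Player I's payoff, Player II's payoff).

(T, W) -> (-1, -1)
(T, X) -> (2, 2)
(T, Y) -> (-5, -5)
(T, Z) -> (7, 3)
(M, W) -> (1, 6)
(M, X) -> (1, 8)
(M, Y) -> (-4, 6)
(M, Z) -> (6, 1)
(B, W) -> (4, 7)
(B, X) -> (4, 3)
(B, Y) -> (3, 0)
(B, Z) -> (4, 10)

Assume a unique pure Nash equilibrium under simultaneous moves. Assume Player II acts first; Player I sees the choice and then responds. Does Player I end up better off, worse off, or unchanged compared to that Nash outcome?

Player I best-responds to each possible Player II move:
- W → Player I plays B (best of -1, 1, 4); Player II gets 7.
- X → Player I plays B (best of 2, 1, 4); Player II gets 3.
- Y → Player I plays B (best of -5, -4, 3); Player II gets 0.
- Z → Player I plays T (best of 7, 6, 4); Player II gets 3.
Among 7, 3, 0, 3, the best is 7 at W. Subgame-perfect outcome: (B, W) with payoffs (4, 7).
Under simultaneous play:
Player I's best replies: W→B; X→B; Y→B; Z→T.
Player II's best replies: T→Z; M→X; B→Z.
Only (T, Z) has each player best-responding; Nash payoffs (7, 3).
Player I earns 4 sequentially versus 7 at the Nash outcome: worse off.

worse off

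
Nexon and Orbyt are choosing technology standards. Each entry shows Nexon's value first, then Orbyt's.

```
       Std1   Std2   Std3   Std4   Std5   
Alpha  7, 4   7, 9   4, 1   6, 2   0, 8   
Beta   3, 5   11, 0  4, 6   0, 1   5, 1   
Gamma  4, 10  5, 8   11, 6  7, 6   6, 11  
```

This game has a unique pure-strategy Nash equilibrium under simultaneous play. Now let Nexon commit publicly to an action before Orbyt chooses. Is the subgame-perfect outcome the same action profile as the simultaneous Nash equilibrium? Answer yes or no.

Orbyt best-responds to each possible Nexon move:
- Alpha → Orbyt plays Std2 (best of 4, 9, 1, 2, 8); Nexon gets 7.
- Beta → Orbyt plays Std3 (best of 5, 0, 6, 1, 1); Nexon gets 4.
- Gamma → Orbyt plays Std5 (best of 10, 8, 6, 6, 11); Nexon gets 6.
Maximizing over 7, 4, 6, Nexon chooses Alpha. Subgame-perfect outcome: (Alpha, Std2) with payoffs (7, 9).
For the simultaneous game, intersect best replies.
Nexon's best replies: Std1→Alpha; Std2→Beta; Std3→Gamma; Std4→Gamma; Std5→Gamma.
Orbyt's best replies: Alpha→Std2; Beta→Std3; Gamma→Std5.
Only (Gamma, Std5) has each player best-responding; Nash payoffs (6, 11).
Sequential outcome (Alpha, Std2) differs from the Nash profile (Gamma, Std5).

no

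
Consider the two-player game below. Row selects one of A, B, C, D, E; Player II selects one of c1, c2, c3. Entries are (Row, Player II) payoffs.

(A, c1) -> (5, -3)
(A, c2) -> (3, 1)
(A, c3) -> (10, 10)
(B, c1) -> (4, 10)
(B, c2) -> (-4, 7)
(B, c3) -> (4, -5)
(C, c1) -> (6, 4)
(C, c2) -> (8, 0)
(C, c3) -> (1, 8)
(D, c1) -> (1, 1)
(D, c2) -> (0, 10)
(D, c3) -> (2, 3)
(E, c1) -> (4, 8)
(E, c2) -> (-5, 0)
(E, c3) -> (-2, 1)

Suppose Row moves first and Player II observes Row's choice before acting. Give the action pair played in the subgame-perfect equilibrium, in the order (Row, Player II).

Backward induction with Row moving first.
- A: BR = c3, leader payoff 10.
- B: BR = c1, leader payoff 4.
- C: BR = c3, leader payoff 1.
- D: BR = c2, leader payoff 0.
- E: BR = c1, leader payoff 4.
Among 10, 4, 1, 0, 4, the best is 10 at A. Subgame-perfect outcome: (A, c3) with payoffs (10, 10).

(A, c3)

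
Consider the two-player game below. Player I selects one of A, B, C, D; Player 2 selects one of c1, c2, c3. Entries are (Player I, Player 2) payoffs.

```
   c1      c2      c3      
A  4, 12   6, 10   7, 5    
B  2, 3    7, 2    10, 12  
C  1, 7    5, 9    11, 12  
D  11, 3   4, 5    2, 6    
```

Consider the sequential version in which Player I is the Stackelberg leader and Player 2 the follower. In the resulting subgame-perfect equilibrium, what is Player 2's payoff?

12

Work backward from Player 2's decision.
- A → Player 2 plays c1 (best of 12, 10, 5); Player I gets 4.
- B → Player 2 plays c3 (best of 3, 2, 12); Player I gets 10.
- C → Player 2 plays c3 (best of 7, 9, 12); Player I gets 11.
- D → Player 2 plays c3 (best of 3, 5, 6); Player I gets 2.
Player I's induced payoffs are 4, 10, 11, 2, so Player I commits to C. Subgame-perfect outcome: (C, c3) with payoffs (11, 12).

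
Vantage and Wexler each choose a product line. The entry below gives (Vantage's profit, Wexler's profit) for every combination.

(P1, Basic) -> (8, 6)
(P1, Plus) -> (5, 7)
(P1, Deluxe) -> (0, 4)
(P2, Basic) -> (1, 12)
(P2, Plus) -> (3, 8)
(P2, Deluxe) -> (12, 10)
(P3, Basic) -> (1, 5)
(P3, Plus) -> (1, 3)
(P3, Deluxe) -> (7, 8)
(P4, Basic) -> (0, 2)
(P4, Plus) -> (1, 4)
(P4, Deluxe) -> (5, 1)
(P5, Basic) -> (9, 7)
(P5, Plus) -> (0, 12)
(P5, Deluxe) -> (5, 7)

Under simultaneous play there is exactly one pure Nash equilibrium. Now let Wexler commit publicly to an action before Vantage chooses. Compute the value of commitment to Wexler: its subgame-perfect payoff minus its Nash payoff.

3

Solve by backward induction (Wexler leads).
- Basic: Vantage compares 8, 1, 1, 0, 9 and picks P5; Wexler would get 7.
- Plus: Vantage compares 5, 3, 1, 1, 0 and picks P1; Wexler would get 7.
- Deluxe: Vantage compares 0, 12, 7, 5, 5 and picks P2; Wexler would get 10.
Among 7, 7, 10, the best is 10 at Deluxe. Subgame-perfect outcome: (P2, Deluxe) with payoffs (12, 10).
Under simultaneous play:
Vantage's best replies: Basic→P5; Plus→P1; Deluxe→P2.
Wexler's best replies: P1→Plus; P2→Basic; P3→Deluxe; P4→Plus; P5→Plus.
The unique mutual best reply is (P1, Plus), giving (5, 7).
Wexler's commitment gain: 10 − 7 = 3.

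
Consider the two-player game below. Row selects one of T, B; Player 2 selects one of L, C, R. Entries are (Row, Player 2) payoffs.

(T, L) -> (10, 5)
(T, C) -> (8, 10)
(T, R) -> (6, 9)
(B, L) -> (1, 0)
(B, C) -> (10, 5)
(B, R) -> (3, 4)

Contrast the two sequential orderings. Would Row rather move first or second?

If Row leads: Player 2's best replies are T→C, B→C; Row's induced payoffs 8, 10; outcome (B, C), payoffs (10, 5).
If Player 2 leads: Row's best replies are L→T, C→B, R→T; Player 2's induced payoffs 5, 5, 9; outcome (T, R), payoffs (6, 9).
Row gets 10 moving first and 6 moving second, so Row prefers to move first.

first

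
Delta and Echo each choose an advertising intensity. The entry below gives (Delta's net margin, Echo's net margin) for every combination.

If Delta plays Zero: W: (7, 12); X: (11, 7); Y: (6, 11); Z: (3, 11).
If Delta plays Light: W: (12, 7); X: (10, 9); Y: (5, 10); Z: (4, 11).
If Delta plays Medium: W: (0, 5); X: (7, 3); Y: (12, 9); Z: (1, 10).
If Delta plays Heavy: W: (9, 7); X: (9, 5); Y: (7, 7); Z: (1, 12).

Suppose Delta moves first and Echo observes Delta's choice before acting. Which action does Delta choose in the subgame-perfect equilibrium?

Zero

Backward induction with Delta moving first.
- Zero: BR = W, leader payoff 7.
- Light: BR = Z, leader payoff 4.
- Medium: BR = Z, leader payoff 1.
- Heavy: BR = Z, leader payoff 1.
Maximizing over 7, 4, 1, 1, Delta chooses Zero. Subgame-perfect outcome: (Zero, W) with payoffs (7, 12).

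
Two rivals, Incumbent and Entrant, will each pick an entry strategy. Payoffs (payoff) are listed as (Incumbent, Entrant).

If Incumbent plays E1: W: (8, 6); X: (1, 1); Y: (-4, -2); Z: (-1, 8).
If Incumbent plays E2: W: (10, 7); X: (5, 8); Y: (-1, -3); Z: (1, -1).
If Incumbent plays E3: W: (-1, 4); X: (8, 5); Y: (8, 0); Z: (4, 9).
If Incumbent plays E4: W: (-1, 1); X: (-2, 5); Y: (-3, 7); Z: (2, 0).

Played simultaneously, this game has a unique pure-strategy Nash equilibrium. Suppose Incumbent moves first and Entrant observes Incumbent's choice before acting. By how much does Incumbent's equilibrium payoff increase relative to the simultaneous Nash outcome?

Solve by backward induction (Incumbent leads).
- E1: Entrant compares 6, 1, -2, 8 and picks Z; Incumbent would get -1.
- E2: Entrant compares 7, 8, -3, -1 and picks X; Incumbent would get 5.
- E3: Entrant compares 4, 5, 0, 9 and picks Z; Incumbent would get 4.
- E4: Entrant compares 1, 5, 7, 0 and picks Y; Incumbent would get -3.
Maximizing over -1, 5, 4, -3, Incumbent chooses E2. Subgame-perfect outcome: (E2, X) with payoffs (5, 8).
For the simultaneous game, intersect best replies.
Incumbent's best replies: W→E2; X→E3; Y→E3; Z→E3.
Entrant's best replies: E1→Z; E2→X; E3→Z; E4→Y.
The unique mutual best reply is (E3, Z), giving (4, 9).
Incumbent's commitment gain: 5 − 4 = 1.

1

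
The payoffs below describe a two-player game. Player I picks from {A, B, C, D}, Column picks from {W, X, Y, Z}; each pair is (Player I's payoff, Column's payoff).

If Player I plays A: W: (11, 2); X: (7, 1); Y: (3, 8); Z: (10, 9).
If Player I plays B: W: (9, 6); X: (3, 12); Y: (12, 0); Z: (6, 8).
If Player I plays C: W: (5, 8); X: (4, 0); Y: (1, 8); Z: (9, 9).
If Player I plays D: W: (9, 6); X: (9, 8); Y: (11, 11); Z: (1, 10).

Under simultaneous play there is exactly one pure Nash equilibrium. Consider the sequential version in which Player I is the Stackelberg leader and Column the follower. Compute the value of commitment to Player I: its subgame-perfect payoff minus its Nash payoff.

Column best-responds to each possible Player I move:
- A: Column compares 2, 1, 8, 9 and picks Z; Player I would get 10.
- B: Column compares 6, 12, 0, 8 and picks X; Player I would get 3.
- C: Column compares 8, 0, 8, 9 and picks Z; Player I would get 9.
- D: Column compares 6, 8, 11, 10 and picks Y; Player I would get 11.
Maximizing over 10, 3, 9, 11, Player I chooses D. Subgame-perfect outcome: (D, Y) with payoffs (11, 11).
For the simultaneous game, intersect best replies.
Player I's best replies: W→A; X→D; Y→B; Z→A.
Column's best replies: A→Z; B→X; C→Z; D→Y.
Only (A, Z) has each player best-responding; Nash payoffs (10, 9).
Player I's commitment gain: 11 − 10 = 1.

1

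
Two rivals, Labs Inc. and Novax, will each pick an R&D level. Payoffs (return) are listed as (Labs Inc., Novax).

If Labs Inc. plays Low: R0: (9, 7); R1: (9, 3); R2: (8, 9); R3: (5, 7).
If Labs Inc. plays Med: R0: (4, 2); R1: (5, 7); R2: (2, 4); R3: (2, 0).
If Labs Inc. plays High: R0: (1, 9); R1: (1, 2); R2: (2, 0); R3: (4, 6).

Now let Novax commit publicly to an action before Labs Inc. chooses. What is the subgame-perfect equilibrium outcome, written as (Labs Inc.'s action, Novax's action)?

Solve by backward induction (Novax leads).
- R0 → Labs Inc. plays Low (best of 9, 4, 1); Novax gets 7.
- R1 → Labs Inc. plays Low (best of 9, 5, 1); Novax gets 3.
- R2 → Labs Inc. plays Low (best of 8, 2, 2); Novax gets 9.
- R3 → Labs Inc. plays Low (best of 5, 2, 4); Novax gets 7.
Among 7, 3, 9, 7, the best is 9 at R2. Subgame-perfect outcome: (Low, R2) with payoffs (8, 9).

(Low, R2)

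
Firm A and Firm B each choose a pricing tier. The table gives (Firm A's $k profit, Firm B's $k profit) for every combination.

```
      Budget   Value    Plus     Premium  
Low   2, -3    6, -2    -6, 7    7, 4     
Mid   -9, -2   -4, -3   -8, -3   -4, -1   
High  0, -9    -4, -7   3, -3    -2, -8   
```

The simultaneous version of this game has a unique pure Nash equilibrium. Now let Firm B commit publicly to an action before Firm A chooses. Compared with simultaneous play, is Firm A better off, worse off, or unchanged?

Firm A best-responds to each possible Firm B move:
- Budget: Firm A compares 2, -9, 0 and picks Low; Firm B would get -3.
- Value: Firm A compares 6, -4, -4 and picks Low; Firm B would get -2.
- Plus: Firm A compares -6, -8, 3 and picks High; Firm B would get -3.
- Premium: Firm A compares 7, -4, -2 and picks Low; Firm B would get 4.
Among -3, -2, -3, 4, the best is 4 at Premium. Subgame-perfect outcome: (Low, Premium) with payoffs (7, 4).
Now find the simultaneous Nash equilibrium.
Firm A's best replies: Budget→Low; Value→Low; Plus→High; Premium→Low.
Firm B's best replies: Low→Plus; Mid→Premium; High→Plus.
Only (High, Plus) has each player best-responding; Nash payoffs (3, -3).
Firm A earns 7 sequentially versus 3 at the Nash outcome: better off.

better off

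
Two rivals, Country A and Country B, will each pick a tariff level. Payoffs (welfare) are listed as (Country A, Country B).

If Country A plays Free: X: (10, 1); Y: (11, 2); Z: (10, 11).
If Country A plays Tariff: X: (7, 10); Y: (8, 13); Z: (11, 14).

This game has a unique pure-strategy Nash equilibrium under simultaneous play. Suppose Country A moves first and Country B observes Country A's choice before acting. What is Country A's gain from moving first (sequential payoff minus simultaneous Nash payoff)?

0

Work backward from Country B's decision.
- Free: Country B compares 1, 2, 11 and picks Z; Country A would get 10.
- Tariff: Country B compares 10, 13, 14 and picks Z; Country A would get 11.
Country A's induced payoffs are 10, 11, so Country A commits to Tariff. Subgame-perfect outcome: (Tariff, Z) with payoffs (11, 14).
Now find the simultaneous Nash equilibrium.
Country A's best replies: X→Free; Y→Free; Z→Tariff.
Country B's best replies: Free→Z; Tariff→Z.
Only (Tariff, Z) has each player best-responding; Nash payoffs (11, 14).
Country A's commitment gain: 11 − 11 = 0.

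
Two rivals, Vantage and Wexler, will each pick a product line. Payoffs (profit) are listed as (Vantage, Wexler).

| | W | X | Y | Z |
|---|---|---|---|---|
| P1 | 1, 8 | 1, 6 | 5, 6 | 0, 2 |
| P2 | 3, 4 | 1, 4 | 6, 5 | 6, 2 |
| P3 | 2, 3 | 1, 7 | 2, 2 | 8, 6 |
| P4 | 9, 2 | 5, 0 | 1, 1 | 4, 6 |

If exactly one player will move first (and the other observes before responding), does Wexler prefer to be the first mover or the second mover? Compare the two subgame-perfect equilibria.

If Vantage leads: Wexler's best replies are P1→W, P2→Y, P3→X, P4→Z; Vantage's induced payoffs 1, 6, 1, 4; outcome (P2, Y), payoffs (6, 5).
If Wexler leads: Vantage's best replies are W→P4, X→P4, Y→P2, Z→P3; Wexler's induced payoffs 2, 0, 5, 6; outcome (P3, Z), payoffs (8, 6).
Wexler gets 6 moving first and 5 moving second, so Wexler prefers to move first.

first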